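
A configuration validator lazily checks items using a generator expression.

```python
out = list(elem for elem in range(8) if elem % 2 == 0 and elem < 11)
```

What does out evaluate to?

Step 1: Filter range(8) where elem % 2 == 0 and elem < 11:
  elem=0: both conditions met, included
  elem=1: excluded (1 % 2 != 0)
  elem=2: both conditions met, included
  elem=3: excluded (3 % 2 != 0)
  elem=4: both conditions met, included
  elem=5: excluded (5 % 2 != 0)
  elem=6: both conditions met, included
  elem=7: excluded (7 % 2 != 0)
Therefore out = [0, 2, 4, 6].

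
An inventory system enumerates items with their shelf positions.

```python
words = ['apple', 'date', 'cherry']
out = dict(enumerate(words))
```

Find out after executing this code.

Step 1: enumerate pairs indices with words:
  0 -> 'apple'
  1 -> 'date'
  2 -> 'cherry'
Therefore out = {0: 'apple', 1: 'date', 2: 'cherry'}.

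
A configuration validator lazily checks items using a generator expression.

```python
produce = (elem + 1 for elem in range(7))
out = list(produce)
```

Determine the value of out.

Step 1: For each elem in range(7), compute elem+1:
  elem=0: 0+1 = 1
  elem=1: 1+1 = 2
  elem=2: 2+1 = 3
  elem=3: 3+1 = 4
  elem=4: 4+1 = 5
  elem=5: 5+1 = 6
  elem=6: 6+1 = 7
Therefore out = [1, 2, 3, 4, 5, 6, 7].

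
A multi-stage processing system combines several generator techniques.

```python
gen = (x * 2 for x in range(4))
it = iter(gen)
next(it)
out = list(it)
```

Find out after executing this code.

Step 1: Generator produces [0, 2, 4, 6].
Step 2: next(it) consumes first element (0).
Step 3: list(it) collects remaining: [2, 4, 6].
Therefore out = [2, 4, 6].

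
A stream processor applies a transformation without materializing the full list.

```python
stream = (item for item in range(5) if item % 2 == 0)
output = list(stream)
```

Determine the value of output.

Step 1: Filter range(5) keeping only even values:
  item=0: even, included
  item=1: odd, excluded
  item=2: even, included
  item=3: odd, excluded
  item=4: even, included
Therefore output = [0, 2, 4].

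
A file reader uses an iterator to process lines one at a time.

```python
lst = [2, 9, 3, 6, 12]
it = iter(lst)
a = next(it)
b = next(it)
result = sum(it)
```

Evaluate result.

Step 1: Create iterator over [2, 9, 3, 6, 12].
Step 2: a = next() = 2, b = next() = 9.
Step 3: sum() of remaining [3, 6, 12] = 21.
Therefore result = 21.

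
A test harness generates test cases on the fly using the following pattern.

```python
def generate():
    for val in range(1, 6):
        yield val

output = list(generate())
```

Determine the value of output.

Step 1: The generator yields each value from range(1, 6).
Step 2: list() consumes all yields: [1, 2, 3, 4, 5].
Therefore output = [1, 2, 3, 4, 5].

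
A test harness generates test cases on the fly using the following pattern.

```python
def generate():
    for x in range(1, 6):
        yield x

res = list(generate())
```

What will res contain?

Step 1: The generator yields each value from range(1, 6).
Step 2: list() consumes all yields: [1, 2, 3, 4, 5].
Therefore res = [1, 2, 3, 4, 5].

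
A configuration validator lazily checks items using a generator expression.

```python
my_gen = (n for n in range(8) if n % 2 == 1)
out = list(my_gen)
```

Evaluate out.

Step 1: Filter range(8) keeping only odd values:
  n=0: even, excluded
  n=1: odd, included
  n=2: even, excluded
  n=3: odd, included
  n=4: even, excluded
  n=5: odd, included
  n=6: even, excluded
  n=7: odd, included
Therefore out = [1, 3, 5, 7].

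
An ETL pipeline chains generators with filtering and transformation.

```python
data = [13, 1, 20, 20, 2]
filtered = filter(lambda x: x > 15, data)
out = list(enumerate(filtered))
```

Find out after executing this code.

Step 1: Filter [13, 1, 20, 20, 2] for > 15: [20, 20].
Step 2: enumerate re-indexes from 0: [(0, 20), (1, 20)].
Therefore out = [(0, 20), (1, 20)].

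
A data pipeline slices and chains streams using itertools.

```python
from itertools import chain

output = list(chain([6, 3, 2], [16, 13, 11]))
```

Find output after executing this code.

Step 1: chain() concatenates iterables: [6, 3, 2] + [16, 13, 11].
Therefore output = [6, 3, 2, 16, 13, 11].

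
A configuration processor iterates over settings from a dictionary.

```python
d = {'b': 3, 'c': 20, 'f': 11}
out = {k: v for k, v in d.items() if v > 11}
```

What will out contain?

Step 1: Filter items where value > 11:
  'b': 3 <= 11: removed
  'c': 20 > 11: kept
  'f': 11 <= 11: removed
Therefore out = {'c': 20}.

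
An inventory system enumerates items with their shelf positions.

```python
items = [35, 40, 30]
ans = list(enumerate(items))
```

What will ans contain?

Step 1: enumerate pairs each element with its index:
  (0, 35)
  (1, 40)
  (2, 30)
Therefore ans = [(0, 35), (1, 40), (2, 30)].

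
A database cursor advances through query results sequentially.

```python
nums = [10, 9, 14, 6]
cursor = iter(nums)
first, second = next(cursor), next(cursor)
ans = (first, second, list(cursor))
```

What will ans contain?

Step 1: Create iterator over [10, 9, 14, 6].
Step 2: first = 10, second = 9.
Step 3: Remaining elements: [14, 6].
Therefore ans = (10, 9, [14, 6]).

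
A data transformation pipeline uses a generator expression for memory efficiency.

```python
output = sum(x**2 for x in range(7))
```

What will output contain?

Step 1: Compute x**2 for each x in range(7):
  x=0: 0**2 = 0
  x=1: 1**2 = 1
  x=2: 2**2 = 4
  x=3: 3**2 = 9
  x=4: 4**2 = 16
  x=5: 5**2 = 25
  x=6: 6**2 = 36
Step 2: sum = 0 + 1 + 4 + 9 + 16 + 25 + 36 = 91.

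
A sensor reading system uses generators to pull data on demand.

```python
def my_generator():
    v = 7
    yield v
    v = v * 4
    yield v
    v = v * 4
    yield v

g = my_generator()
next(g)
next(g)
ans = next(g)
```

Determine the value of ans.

Step 1: Trace through generator execution:
  Yield 1: v starts at 7, yield 7
  Yield 2: v = 7 * 4 = 28, yield 28
  Yield 3: v = 28 * 4 = 112, yield 112
Step 2: First next() gets 7, second next() gets the second value, third next() yields 112.
Therefore ans = 112.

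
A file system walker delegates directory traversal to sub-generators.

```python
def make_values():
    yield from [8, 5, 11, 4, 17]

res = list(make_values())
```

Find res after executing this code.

Step 1: yield from delegates to the iterable, yielding each element.
Step 2: Collected values: [8, 5, 11, 4, 17].
Therefore res = [8, 5, 11, 4, 17].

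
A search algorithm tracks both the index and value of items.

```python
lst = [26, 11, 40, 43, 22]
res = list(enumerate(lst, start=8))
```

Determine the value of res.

Step 1: enumerate with start=8:
  (8, 26)
  (9, 11)
  (10, 40)
  (11, 43)
  (12, 22)
Therefore res = [(8, 26), (9, 11), (10, 40), (11, 43), (12, 22)].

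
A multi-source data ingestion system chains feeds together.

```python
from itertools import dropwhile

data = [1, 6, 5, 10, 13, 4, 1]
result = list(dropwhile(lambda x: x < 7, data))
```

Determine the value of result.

Step 1: dropwhile drops elements while < 7:
  1 < 7: dropped
  6 < 7: dropped
  5 < 7: dropped
  10: kept (dropping stopped)
Step 2: Remaining elements kept regardless of condition.
Therefore result = [10, 13, 4, 1].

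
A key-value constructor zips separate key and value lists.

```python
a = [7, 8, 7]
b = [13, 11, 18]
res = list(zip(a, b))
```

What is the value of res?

Step 1: zip pairs elements at same index:
  Index 0: (7, 13)
  Index 1: (8, 11)
  Index 2: (7, 18)
Therefore res = [(7, 13), (8, 11), (7, 18)].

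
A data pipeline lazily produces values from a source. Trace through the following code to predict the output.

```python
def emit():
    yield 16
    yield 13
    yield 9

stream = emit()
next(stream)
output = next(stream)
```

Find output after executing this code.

Step 1: emit() creates a generator.
Step 2: next(stream) yields 16 (consumed and discarded).
Step 3: next(stream) yields 13, assigned to output.
Therefore output = 13.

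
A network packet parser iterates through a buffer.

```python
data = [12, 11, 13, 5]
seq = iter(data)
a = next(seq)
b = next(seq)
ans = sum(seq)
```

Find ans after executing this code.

Step 1: Create iterator over [12, 11, 13, 5].
Step 2: a = next() = 12, b = next() = 11.
Step 3: sum() of remaining [13, 5] = 18.
Therefore ans = 18.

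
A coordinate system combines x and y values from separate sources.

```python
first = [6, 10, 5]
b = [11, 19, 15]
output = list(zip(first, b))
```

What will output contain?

Step 1: zip pairs elements at same index:
  Index 0: (6, 11)
  Index 1: (10, 19)
  Index 2: (5, 15)
Therefore output = [(6, 11), (10, 19), (5, 15)].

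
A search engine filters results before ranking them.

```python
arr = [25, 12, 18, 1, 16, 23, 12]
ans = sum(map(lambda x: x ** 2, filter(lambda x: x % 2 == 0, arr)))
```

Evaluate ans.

Step 1: Filter even numbers from [25, 12, 18, 1, 16, 23, 12]: [12, 18, 16, 12]
Step 2: Square each: [144, 324, 256, 144]
Step 3: Sum = 868.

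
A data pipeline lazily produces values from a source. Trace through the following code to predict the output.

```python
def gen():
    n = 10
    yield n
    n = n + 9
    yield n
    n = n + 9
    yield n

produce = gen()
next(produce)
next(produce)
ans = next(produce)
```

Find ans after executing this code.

Step 1: Trace through generator execution:
  Yield 1: n starts at 10, yield 10
  Yield 2: n = 10 + 9 = 19, yield 19
  Yield 3: n = 19 + 9 = 28, yield 28
Step 2: First next() gets 10, second next() gets the second value, third next() yields 28.
Therefore ans = 28.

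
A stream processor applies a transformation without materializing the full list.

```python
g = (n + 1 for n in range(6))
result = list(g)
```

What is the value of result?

Step 1: For each n in range(6), compute n+1:
  n=0: 0+1 = 1
  n=1: 1+1 = 2
  n=2: 2+1 = 3
  n=3: 3+1 = 4
  n=4: 4+1 = 5
  n=5: 5+1 = 6
Therefore result = [1, 2, 3, 4, 5, 6].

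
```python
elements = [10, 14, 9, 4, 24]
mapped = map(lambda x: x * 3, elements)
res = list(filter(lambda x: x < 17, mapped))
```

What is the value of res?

Step 1: Map x * 3:
  10 -> 30
  14 -> 42
  9 -> 27
  4 -> 12
  24 -> 72
Step 2: Filter for < 17:
  30: removed
  42: removed
  27: removed
  12: kept
  72: removed
Therefore res = [12].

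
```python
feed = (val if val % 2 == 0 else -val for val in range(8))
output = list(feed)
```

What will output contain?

Step 1: For each val in range(8), yield val if even, else -val:
  val=0: even, yield 0
  val=1: odd, yield -1
  val=2: even, yield 2
  val=3: odd, yield -3
  val=4: even, yield 4
  val=5: odd, yield -5
  val=6: even, yield 6
  val=7: odd, yield -7
Therefore output = [0, -1, 2, -3, 4, -5, 6, -7].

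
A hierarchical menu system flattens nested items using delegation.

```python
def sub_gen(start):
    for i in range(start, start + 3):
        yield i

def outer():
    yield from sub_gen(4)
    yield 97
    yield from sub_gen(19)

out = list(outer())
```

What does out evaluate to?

Step 1: outer() delegates to sub_gen(4):
  yield 4
  yield 5
  yield 6
Step 2: yield 97
Step 3: Delegates to sub_gen(19):
  yield 19
  yield 20
  yield 21
Therefore out = [4, 5, 6, 97, 19, 20, 21].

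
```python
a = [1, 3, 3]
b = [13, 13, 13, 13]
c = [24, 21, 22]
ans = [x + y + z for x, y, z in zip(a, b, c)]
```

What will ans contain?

Step 1: zip three lists (truncates to shortest, len=3):
  1 + 13 + 24 = 38
  3 + 13 + 21 = 37
  3 + 13 + 22 = 38
Therefore ans = [38, 37, 38].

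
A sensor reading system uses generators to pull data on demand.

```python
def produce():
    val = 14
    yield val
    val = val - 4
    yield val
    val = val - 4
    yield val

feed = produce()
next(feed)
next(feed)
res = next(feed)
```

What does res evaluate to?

Step 1: Trace through generator execution:
  Yield 1: val starts at 14, yield 14
  Yield 2: val = 14 - 4 = 10, yield 10
  Yield 3: val = 10 - 4 = 6, yield 6
Step 2: First next() gets 14, second next() gets the second value, third next() yields 6.
Therefore res = 6.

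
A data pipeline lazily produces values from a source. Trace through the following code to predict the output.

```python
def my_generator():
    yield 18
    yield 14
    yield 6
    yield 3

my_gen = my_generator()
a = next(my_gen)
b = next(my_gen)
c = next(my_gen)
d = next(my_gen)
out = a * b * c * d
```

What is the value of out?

Step 1: Create generator and consume all values:
  a = next(my_gen) = 18
  b = next(my_gen) = 14
  c = next(my_gen) = 6
  d = next(my_gen) = 3
Step 2: out = 18 * 14 * 6 * 3 = 4536.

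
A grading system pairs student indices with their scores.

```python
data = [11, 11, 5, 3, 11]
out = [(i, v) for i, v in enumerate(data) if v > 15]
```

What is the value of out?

Step 1: Filter enumerate([11, 11, 5, 3, 11]) keeping v > 15:
  (0, 11): 11 <= 15, excluded
  (1, 11): 11 <= 15, excluded
  (2, 5): 5 <= 15, excluded
  (3, 3): 3 <= 15, excluded
  (4, 11): 11 <= 15, excluded
Therefore out = [].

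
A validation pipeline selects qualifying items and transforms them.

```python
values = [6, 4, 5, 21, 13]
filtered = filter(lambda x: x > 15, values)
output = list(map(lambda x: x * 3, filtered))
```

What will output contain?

Step 1: Filter values for elements > 15:
  6: removed
  4: removed
  5: removed
  21: kept
  13: removed
Step 2: Map x * 3 on filtered [21]:
  21 -> 63
Therefore output = [63].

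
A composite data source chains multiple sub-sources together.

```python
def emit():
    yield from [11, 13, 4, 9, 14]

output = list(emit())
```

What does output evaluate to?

Step 1: yield from delegates to the iterable, yielding each element.
Step 2: Collected values: [11, 13, 4, 9, 14].
Therefore output = [11, 13, 4, 9, 14].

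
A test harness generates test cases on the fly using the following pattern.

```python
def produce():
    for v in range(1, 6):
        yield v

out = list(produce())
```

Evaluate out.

Step 1: The generator yields each value from range(1, 6).
Step 2: list() consumes all yields: [1, 2, 3, 4, 5].
Therefore out = [1, 2, 3, 4, 5].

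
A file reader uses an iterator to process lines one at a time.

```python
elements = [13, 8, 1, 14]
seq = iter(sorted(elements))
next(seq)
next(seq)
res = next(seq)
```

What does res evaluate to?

Step 1: sorted([13, 8, 1, 14]) = [1, 8, 13, 14].
Step 2: Create iterator and skip 2 elements.
Step 3: next() returns 13.
Therefore res = 13.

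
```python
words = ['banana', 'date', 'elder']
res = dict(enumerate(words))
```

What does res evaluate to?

Step 1: enumerate pairs indices with words:
  0 -> 'banana'
  1 -> 'date'
  2 -> 'elder'
Therefore res = {0: 'banana', 1: 'date', 2: 'elder'}.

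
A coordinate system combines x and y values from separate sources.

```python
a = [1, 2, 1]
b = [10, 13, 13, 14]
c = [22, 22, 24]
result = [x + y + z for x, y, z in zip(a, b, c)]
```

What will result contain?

Step 1: zip three lists (truncates to shortest, len=3):
  1 + 10 + 22 = 33
  2 + 13 + 22 = 37
  1 + 13 + 24 = 38
Therefore result = [33, 37, 38].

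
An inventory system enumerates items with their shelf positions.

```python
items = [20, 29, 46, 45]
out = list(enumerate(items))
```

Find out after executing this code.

Step 1: enumerate pairs each element with its index:
  (0, 20)
  (1, 29)
  (2, 46)
  (3, 45)
Therefore out = [(0, 20), (1, 29), (2, 46), (3, 45)].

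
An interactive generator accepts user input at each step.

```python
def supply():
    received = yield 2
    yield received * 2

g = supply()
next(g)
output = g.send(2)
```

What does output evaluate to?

Step 1: next(g) advances to first yield, producing 2.
Step 2: send(2) resumes, received = 2.
Step 3: yield received * 2 = 2 * 2 = 4.
Therefore output = 4.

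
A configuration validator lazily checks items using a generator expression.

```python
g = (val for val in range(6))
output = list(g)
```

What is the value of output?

Step 1: Generator expression iterates range(6): [0, 1, 2, 3, 4, 5].
Step 2: list() collects all values.
Therefore output = [0, 1, 2, 3, 4, 5].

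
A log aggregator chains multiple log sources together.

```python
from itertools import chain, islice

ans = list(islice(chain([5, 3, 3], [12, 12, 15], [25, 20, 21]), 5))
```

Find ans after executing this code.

Step 1: chain([5, 3, 3], [12, 12, 15], [25, 20, 21]) = [5, 3, 3, 12, 12, 15, 25, 20, 21].
Step 2: islice takes first 5 elements: [5, 3, 3, 12, 12].
Therefore ans = [5, 3, 3, 12, 12].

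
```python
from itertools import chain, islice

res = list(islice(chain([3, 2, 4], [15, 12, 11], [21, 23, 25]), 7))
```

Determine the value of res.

Step 1: chain([3, 2, 4], [15, 12, 11], [21, 23, 25]) = [3, 2, 4, 15, 12, 11, 21, 23, 25].
Step 2: islice takes first 7 elements: [3, 2, 4, 15, 12, 11, 21].
Therefore res = [3, 2, 4, 15, 12, 11, 21].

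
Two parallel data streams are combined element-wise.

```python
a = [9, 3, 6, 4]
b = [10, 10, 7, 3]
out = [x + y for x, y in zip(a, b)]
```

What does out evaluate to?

Step 1: Add corresponding elements:
  9 + 10 = 19
  3 + 10 = 13
  6 + 7 = 13
  4 + 3 = 7
Therefore out = [19, 13, 13, 7].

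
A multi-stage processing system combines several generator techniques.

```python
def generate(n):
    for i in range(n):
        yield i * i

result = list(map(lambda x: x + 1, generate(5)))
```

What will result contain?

Step 1: generate(5) yields squares: [0, 1, 4, 9, 16].
Step 2: map adds 1 to each: [1, 2, 5, 10, 17].
Therefore result = [1, 2, 5, 10, 17].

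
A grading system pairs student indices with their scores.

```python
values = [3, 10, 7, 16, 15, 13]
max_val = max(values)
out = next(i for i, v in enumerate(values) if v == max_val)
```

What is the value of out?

Step 1: max([3, 10, 7, 16, 15, 13]) = 16.
Step 2: Find first index where value == 16:
  Index 0: 3 != 16
  Index 1: 10 != 16
  Index 2: 7 != 16
  Index 3: 16 == 16, found!
Therefore out = 3.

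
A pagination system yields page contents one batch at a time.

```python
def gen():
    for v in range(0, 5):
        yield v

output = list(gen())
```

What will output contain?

Step 1: The generator yields each value from range(0, 5).
Step 2: list() consumes all yields: [0, 1, 2, 3, 4].
Therefore output = [0, 1, 2, 3, 4].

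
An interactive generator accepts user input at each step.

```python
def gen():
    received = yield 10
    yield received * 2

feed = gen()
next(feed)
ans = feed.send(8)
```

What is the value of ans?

Step 1: next(feed) advances to first yield, producing 10.
Step 2: send(8) resumes, received = 8.
Step 3: yield received * 2 = 8 * 2 = 16.
Therefore ans = 16.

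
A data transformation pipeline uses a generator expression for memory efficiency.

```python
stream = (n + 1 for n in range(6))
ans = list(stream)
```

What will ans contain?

Step 1: For each n in range(6), compute n+1:
  n=0: 0+1 = 1
  n=1: 1+1 = 2
  n=2: 2+1 = 3
  n=3: 3+1 = 4
  n=4: 4+1 = 5
  n=5: 5+1 = 6
Therefore ans = [1, 2, 3, 4, 5, 6].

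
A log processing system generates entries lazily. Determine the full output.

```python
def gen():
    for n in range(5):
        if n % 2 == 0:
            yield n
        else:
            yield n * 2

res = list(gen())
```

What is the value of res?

Step 1: For each n in range(5), yield n if even, else n*2:
  n=0 (even): yield 0
  n=1 (odd): yield 1*2 = 2
  n=2 (even): yield 2
  n=3 (odd): yield 3*2 = 6
  n=4 (even): yield 4
Therefore res = [0, 2, 2, 6, 4].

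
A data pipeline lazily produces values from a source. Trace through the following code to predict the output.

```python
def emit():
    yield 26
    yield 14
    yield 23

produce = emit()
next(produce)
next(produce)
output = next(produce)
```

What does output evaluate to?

Step 1: emit() creates a generator.
Step 2: next(produce) yields 26 (consumed and discarded).
Step 3: next(produce) yields 14 (consumed and discarded).
Step 4: next(produce) yields 23, assigned to output.
Therefore output = 23.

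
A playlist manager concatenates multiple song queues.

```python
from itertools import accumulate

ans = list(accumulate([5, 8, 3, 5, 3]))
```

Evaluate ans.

Step 1: accumulate computes running sums:
  + 5 = 5
  + 8 = 13
  + 3 = 16
  + 5 = 21
  + 3 = 24
Therefore ans = [5, 13, 16, 21, 24].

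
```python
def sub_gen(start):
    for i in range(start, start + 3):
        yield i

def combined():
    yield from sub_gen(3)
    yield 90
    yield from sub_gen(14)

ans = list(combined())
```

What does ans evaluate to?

Step 1: combined() delegates to sub_gen(3):
  yield 3
  yield 4
  yield 5
Step 2: yield 90
Step 3: Delegates to sub_gen(14):
  yield 14
  yield 15
  yield 16
Therefore ans = [3, 4, 5, 90, 14, 15, 16].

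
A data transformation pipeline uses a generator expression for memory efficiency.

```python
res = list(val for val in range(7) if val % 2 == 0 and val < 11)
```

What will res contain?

Step 1: Filter range(7) where val % 2 == 0 and val < 11:
  val=0: both conditions met, included
  val=1: excluded (1 % 2 != 0)
  val=2: both conditions met, included
  val=3: excluded (3 % 2 != 0)
  val=4: both conditions met, included
  val=5: excluded (5 % 2 != 0)
  val=6: both conditions met, included
Therefore res = [0, 2, 4, 6].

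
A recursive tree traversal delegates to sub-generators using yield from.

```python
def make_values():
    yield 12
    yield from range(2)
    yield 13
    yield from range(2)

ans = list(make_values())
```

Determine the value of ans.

Step 1: Trace yields in order:
  yield 12
  yield 0
  yield 1
  yield 13
  yield 0
  yield 1
Therefore ans = [12, 0, 1, 13, 0, 1].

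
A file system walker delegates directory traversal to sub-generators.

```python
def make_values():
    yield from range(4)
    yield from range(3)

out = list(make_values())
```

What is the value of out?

Step 1: Trace yields in order:
  yield 0
  yield 1
  yield 2
  yield 3
  yield 0
  yield 1
  yield 2
Therefore out = [0, 1, 2, 3, 0, 1, 2].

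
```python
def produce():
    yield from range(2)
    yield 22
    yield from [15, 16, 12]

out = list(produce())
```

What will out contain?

Step 1: Trace yields in order:
  yield 0
  yield 1
  yield 22
  yield 15
  yield 16
  yield 12
Therefore out = [0, 1, 22, 15, 16, 12].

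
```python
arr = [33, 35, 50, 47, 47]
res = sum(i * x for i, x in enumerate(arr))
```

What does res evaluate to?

Step 1: Compute i * x for each (i, x) in enumerate([33, 35, 50, 47, 47]):
  i=0, x=33: 0*33 = 0
  i=1, x=35: 1*35 = 35
  i=2, x=50: 2*50 = 100
  i=3, x=47: 3*47 = 141
  i=4, x=47: 4*47 = 188
Step 2: sum = 0 + 35 + 100 + 141 + 188 = 464.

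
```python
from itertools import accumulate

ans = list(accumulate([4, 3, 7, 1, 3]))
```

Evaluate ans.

Step 1: accumulate computes running sums:
  + 4 = 4
  + 3 = 7
  + 7 = 14
  + 1 = 15
  + 3 = 18
Therefore ans = [4, 7, 14, 15, 18].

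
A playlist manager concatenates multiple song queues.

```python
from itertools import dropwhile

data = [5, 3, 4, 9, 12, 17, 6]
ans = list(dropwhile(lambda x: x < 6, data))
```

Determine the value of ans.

Step 1: dropwhile drops elements while < 6:
  5 < 6: dropped
  3 < 6: dropped
  4 < 6: dropped
  9: kept (dropping stopped)
Step 2: Remaining elements kept regardless of condition.
Therefore ans = [9, 12, 17, 6].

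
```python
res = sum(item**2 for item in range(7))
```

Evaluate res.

Step 1: Compute item**2 for each item in range(7):
  item=0: 0**2 = 0
  item=1: 1**2 = 1
  item=2: 2**2 = 4
  item=3: 3**2 = 9
  item=4: 4**2 = 16
  item=5: 5**2 = 25
  item=6: 6**2 = 36
Step 2: sum = 0 + 1 + 4 + 9 + 16 + 25 + 36 = 91.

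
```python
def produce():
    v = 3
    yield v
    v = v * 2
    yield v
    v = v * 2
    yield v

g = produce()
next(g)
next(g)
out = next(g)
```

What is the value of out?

Step 1: Trace through generator execution:
  Yield 1: v starts at 3, yield 3
  Yield 2: v = 3 * 2 = 6, yield 6
  Yield 3: v = 6 * 2 = 12, yield 12
Step 2: First next() gets 3, second next() gets the second value, third next() yields 12.
Therefore out = 12.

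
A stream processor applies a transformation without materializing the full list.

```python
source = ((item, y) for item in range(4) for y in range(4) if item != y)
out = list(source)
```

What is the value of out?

Step 1: Nested generator over range(4) x range(4) where item != y:
  (0, 0): excluded (item == y)
  (0, 1): included
  (0, 2): included
  (0, 3): included
  (1, 0): included
  (1, 1): excluded (item == y)
  (1, 2): included
  (1, 3): included
  (2, 0): included
  (2, 1): included
  (2, 2): excluded (item == y)
  (2, 3): included
  (3, 0): included
  (3, 1): included
  (3, 2): included
  (3, 3): excluded (item == y)
Therefore out = [(0, 1), (0, 2), (0, 3), (1, 0), (1, 2), (1, 3), (2, 0), (2, 1), (2, 3), (3, 0), (3, 1), (3, 2)].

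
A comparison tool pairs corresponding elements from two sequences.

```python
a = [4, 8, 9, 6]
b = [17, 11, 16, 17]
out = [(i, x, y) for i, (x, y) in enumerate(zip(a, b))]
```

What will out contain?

Step 1: enumerate(zip(a, b)) gives index with paired elements:
  i=0: (4, 17)
  i=1: (8, 11)
  i=2: (9, 16)
  i=3: (6, 17)
Therefore out = [(0, 4, 17), (1, 8, 11), (2, 9, 16), (3, 6, 17)].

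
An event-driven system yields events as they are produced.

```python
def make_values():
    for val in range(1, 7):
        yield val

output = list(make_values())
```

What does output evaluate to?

Step 1: The generator yields each value from range(1, 7).
Step 2: list() consumes all yields: [1, 2, 3, 4, 5, 6].
Therefore output = [1, 2, 3, 4, 5, 6].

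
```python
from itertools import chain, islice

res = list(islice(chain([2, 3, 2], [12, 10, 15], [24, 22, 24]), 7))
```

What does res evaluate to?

Step 1: chain([2, 3, 2], [12, 10, 15], [24, 22, 24]) = [2, 3, 2, 12, 10, 15, 24, 22, 24].
Step 2: islice takes first 7 elements: [2, 3, 2, 12, 10, 15, 24].
Therefore res = [2, 3, 2, 12, 10, 15, 24].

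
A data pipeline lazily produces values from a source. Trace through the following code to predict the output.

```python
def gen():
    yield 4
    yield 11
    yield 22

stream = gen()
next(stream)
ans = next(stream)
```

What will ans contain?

Step 1: gen() creates a generator.
Step 2: next(stream) yields 4 (consumed and discarded).
Step 3: next(stream) yields 11, assigned to ans.
Therefore ans = 11.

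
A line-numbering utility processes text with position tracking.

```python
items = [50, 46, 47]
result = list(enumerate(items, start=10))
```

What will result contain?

Step 1: enumerate with start=10:
  (10, 50)
  (11, 46)
  (12, 47)
Therefore result = [(10, 50), (11, 46), (12, 47)].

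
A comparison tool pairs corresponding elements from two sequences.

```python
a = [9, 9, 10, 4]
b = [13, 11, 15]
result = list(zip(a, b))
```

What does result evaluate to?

Step 1: zip stops at shortest (len(a)=4, len(b)=3):
  Index 0: (9, 13)
  Index 1: (9, 11)
  Index 2: (10, 15)
Step 2: Last element of a (4) has no pair, dropped.
Therefore result = [(9, 13), (9, 11), (10, 15)].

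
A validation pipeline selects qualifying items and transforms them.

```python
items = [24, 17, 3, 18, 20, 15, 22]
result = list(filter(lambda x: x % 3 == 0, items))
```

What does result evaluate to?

Step 1: Filter elements divisible by 3:
  24 % 3 = 0: kept
  17 % 3 = 2: removed
  3 % 3 = 0: kept
  18 % 3 = 0: kept
  20 % 3 = 2: removed
  15 % 3 = 0: kept
  22 % 3 = 1: removed
Therefore result = [24, 3, 18, 15].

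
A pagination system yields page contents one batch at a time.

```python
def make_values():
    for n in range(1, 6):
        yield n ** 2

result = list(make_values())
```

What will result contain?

Step 1: For each n in range(1, 6), yield n**2:
  n=1: yield 1**2 = 1
  n=2: yield 2**2 = 4
  n=3: yield 3**2 = 9
  n=4: yield 4**2 = 16
  n=5: yield 5**2 = 25
Therefore result = [1, 4, 9, 16, 25].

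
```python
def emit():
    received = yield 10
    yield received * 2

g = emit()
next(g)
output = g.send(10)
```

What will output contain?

Step 1: next(g) advances to first yield, producing 10.
Step 2: send(10) resumes, received = 10.
Step 3: yield received * 2 = 10 * 2 = 20.
Therefore output = 20.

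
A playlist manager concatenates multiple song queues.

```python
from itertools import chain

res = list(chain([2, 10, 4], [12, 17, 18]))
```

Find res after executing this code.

Step 1: chain() concatenates iterables: [2, 10, 4] + [12, 17, 18].
Therefore res = [2, 10, 4, 12, 17, 18].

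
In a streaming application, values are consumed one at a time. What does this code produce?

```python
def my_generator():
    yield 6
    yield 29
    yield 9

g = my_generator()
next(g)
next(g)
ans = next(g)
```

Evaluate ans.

Step 1: my_generator() creates a generator.
Step 2: next(g) yields 6 (consumed and discarded).
Step 3: next(g) yields 29 (consumed and discarded).
Step 4: next(g) yields 9, assigned to ans.
Therefore ans = 9.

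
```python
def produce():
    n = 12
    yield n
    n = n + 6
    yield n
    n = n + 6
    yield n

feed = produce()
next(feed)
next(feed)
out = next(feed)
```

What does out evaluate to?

Step 1: Trace through generator execution:
  Yield 1: n starts at 12, yield 12
  Yield 2: n = 12 + 6 = 18, yield 18
  Yield 3: n = 18 + 6 = 24, yield 24
Step 2: First next() gets 12, second next() gets the second value, third next() yields 24.
Therefore out = 24.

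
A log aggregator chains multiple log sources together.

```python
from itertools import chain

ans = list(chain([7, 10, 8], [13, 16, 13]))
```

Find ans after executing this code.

Step 1: chain() concatenates iterables: [7, 10, 8] + [13, 16, 13].
Therefore ans = [7, 10, 8, 13, 16, 13].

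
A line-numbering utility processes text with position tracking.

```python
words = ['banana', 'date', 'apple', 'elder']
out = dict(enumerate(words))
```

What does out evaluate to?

Step 1: enumerate pairs indices with words:
  0 -> 'banana'
  1 -> 'date'
  2 -> 'apple'
  3 -> 'elder'
Therefore out = {0: 'banana', 1: 'date', 2: 'apple', 3: 'elder'}.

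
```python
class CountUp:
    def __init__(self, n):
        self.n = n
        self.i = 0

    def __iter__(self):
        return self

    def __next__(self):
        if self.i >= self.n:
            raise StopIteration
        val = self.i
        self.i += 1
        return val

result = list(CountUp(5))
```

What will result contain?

Step 1: CountUp(5) creates an iterator counting 0 to 4.
Step 2: list() consumes all values: [0, 1, 2, 3, 4].
Therefore result = [0, 1, 2, 3, 4].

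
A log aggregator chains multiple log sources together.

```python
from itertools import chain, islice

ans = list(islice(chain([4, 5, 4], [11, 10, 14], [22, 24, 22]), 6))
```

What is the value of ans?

Step 1: chain([4, 5, 4], [11, 10, 14], [22, 24, 22]) = [4, 5, 4, 11, 10, 14, 22, 24, 22].
Step 2: islice takes first 6 elements: [4, 5, 4, 11, 10, 14].
Therefore ans = [4, 5, 4, 11, 10, 14].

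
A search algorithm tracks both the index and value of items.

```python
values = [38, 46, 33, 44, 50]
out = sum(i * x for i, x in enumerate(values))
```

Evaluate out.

Step 1: Compute i * x for each (i, x) in enumerate([38, 46, 33, 44, 50]):
  i=0, x=38: 0*38 = 0
  i=1, x=46: 1*46 = 46
  i=2, x=33: 2*33 = 66
  i=3, x=44: 3*44 = 132
  i=4, x=50: 4*50 = 200
Step 2: sum = 0 + 46 + 66 + 132 + 200 = 444.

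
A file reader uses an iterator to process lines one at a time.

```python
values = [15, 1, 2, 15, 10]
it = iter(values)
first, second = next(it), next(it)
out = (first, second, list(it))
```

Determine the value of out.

Step 1: Create iterator over [15, 1, 2, 15, 10].
Step 2: first = 15, second = 1.
Step 3: Remaining elements: [2, 15, 10].
Therefore out = (15, 1, [2, 15, 10]).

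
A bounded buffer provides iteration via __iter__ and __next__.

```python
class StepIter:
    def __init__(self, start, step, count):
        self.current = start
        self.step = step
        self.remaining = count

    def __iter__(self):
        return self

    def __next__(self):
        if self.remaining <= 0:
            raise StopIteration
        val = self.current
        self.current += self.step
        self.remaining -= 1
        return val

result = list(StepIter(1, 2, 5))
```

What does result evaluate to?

Step 1: StepIter starts at 1, increments by 2, for 5 steps:
  Yield 1, then current += 2
  Yield 3, then current += 2
  Yield 5, then current += 2
  Yield 7, then current += 2
  Yield 9, then current += 2
Therefore result = [1, 3, 5, 7, 9].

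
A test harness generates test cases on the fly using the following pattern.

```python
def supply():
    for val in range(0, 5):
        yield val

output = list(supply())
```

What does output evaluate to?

Step 1: The generator yields each value from range(0, 5).
Step 2: list() consumes all yields: [0, 1, 2, 3, 4].
Therefore output = [0, 1, 2, 3, 4].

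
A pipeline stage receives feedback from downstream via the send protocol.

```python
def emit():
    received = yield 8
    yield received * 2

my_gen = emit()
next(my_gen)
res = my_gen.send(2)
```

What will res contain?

Step 1: next(my_gen) advances to first yield, producing 8.
Step 2: send(2) resumes, received = 2.
Step 3: yield received * 2 = 2 * 2 = 4.
Therefore res = 4.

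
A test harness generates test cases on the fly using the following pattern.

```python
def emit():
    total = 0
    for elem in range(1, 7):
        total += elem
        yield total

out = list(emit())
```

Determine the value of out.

Step 1: Generator accumulates running sum:
  elem=1: total = 1, yield 1
  elem=2: total = 3, yield 3
  elem=3: total = 6, yield 6
  elem=4: total = 10, yield 10
  elem=5: total = 15, yield 15
  elem=6: total = 21, yield 21
Therefore out = [1, 3, 6, 10, 15, 21].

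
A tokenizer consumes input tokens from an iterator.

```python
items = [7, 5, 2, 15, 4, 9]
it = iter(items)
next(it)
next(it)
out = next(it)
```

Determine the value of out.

Step 1: Create iterator over [7, 5, 2, 15, 4, 9].
Step 2: next() consumes 7.
Step 3: next() consumes 5.
Step 4: next() returns 2.
Therefore out = 2.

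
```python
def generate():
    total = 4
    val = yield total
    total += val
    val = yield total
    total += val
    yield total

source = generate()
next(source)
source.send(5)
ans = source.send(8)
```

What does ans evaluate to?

Step 1: next() -> yield total=4.
Step 2: send(5) -> val=5, total = 4+5 = 9, yield 9.
Step 3: send(8) -> val=8, total = 9+8 = 17, yield 17.
Therefore ans = 17.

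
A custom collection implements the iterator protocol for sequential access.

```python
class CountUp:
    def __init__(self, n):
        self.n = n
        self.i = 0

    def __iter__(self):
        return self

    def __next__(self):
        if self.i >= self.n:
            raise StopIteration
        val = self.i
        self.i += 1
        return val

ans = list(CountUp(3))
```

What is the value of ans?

Step 1: CountUp(3) creates an iterator counting 0 to 2.
Step 2: list() consumes all values: [0, 1, 2].
Therefore ans = [0, 1, 2].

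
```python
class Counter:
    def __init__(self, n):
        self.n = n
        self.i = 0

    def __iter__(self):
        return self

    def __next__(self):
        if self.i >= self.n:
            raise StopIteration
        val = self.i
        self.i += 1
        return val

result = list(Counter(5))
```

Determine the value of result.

Step 1: Counter(5) creates an iterator counting 0 to 4.
Step 2: list() consumes all values: [0, 1, 2, 3, 4].
Therefore result = [0, 1, 2, 3, 4].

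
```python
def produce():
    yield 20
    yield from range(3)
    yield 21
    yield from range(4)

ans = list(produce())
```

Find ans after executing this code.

Step 1: Trace yields in order:
  yield 20
  yield 0
  yield 1
  yield 2
  yield 21
  yield 0
  yield 1
  yield 2
  yield 3
Therefore ans = [20, 0, 1, 2, 21, 0, 1, 2, 3].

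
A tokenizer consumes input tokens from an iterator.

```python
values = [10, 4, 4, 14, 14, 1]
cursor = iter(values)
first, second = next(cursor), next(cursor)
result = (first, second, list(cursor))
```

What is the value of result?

Step 1: Create iterator over [10, 4, 4, 14, 14, 1].
Step 2: first = 10, second = 4.
Step 3: Remaining elements: [4, 14, 14, 1].
Therefore result = (10, 4, [4, 14, 14, 1]).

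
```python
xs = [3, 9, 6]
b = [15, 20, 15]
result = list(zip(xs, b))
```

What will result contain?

Step 1: zip pairs elements at same index:
  Index 0: (3, 15)
  Index 1: (9, 20)
  Index 2: (6, 15)
Therefore result = [(3, 15), (9, 20), (6, 15)].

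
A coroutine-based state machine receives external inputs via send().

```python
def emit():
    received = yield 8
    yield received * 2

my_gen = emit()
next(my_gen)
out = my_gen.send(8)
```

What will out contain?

Step 1: next(my_gen) advances to first yield, producing 8.
Step 2: send(8) resumes, received = 8.
Step 3: yield received * 2 = 8 * 2 = 16.
Therefore out = 16.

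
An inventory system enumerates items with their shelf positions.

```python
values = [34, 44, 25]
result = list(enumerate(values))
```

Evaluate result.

Step 1: enumerate pairs each element with its index:
  (0, 34)
  (1, 44)
  (2, 25)
Therefore result = [(0, 34), (1, 44), (2, 25)].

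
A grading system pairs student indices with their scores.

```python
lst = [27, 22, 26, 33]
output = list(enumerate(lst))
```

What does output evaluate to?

Step 1: enumerate pairs each element with its index:
  (0, 27)
  (1, 22)
  (2, 26)
  (3, 33)
Therefore output = [(0, 27), (1, 22), (2, 26), (3, 33)].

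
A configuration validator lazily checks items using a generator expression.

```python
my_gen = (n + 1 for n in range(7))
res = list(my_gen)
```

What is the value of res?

Step 1: For each n in range(7), compute n+1:
  n=0: 0+1 = 1
  n=1: 1+1 = 2
  n=2: 2+1 = 3
  n=3: 3+1 = 4
  n=4: 4+1 = 5
  n=5: 5+1 = 6
  n=6: 6+1 = 7
Therefore res = [1, 2, 3, 4, 5, 6, 7].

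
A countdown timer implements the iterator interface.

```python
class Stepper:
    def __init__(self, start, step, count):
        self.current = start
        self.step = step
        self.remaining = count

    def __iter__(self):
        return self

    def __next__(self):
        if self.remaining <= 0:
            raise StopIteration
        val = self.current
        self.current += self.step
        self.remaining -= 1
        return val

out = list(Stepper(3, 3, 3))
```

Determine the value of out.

Step 1: Stepper starts at 3, increments by 3, for 3 steps:
  Yield 3, then current += 3
  Yield 6, then current += 3
  Yield 9, then current += 3
Therefore out = [3, 6, 9].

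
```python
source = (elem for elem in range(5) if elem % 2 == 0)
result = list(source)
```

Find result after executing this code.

Step 1: Filter range(5) keeping only even values:
  elem=0: even, included
  elem=1: odd, excluded
  elem=2: even, included
  elem=3: odd, excluded
  elem=4: even, included
Therefore result = [0, 2, 4].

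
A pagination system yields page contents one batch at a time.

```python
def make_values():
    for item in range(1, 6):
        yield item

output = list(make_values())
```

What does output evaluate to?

Step 1: The generator yields each value from range(1, 6).
Step 2: list() consumes all yields: [1, 2, 3, 4, 5].
Therefore output = [1, 2, 3, 4, 5].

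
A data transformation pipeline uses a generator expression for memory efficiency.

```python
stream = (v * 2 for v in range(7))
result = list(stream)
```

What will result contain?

Step 1: For each v in range(7), compute v*2:
  v=0: 0*2 = 0
  v=1: 1*2 = 2
  v=2: 2*2 = 4
  v=3: 3*2 = 6
  v=4: 4*2 = 8
  v=5: 5*2 = 10
  v=6: 6*2 = 12
Therefore result = [0, 2, 4, 6, 8, 10, 12].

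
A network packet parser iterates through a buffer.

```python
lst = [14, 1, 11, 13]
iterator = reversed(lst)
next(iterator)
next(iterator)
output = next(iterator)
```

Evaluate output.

Step 1: reversed([14, 1, 11, 13]) gives iterator: [13, 11, 1, 14].
Step 2: First next() = 13, second next() = 11.
Step 3: Third next() = 1.
Therefore output = 1.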